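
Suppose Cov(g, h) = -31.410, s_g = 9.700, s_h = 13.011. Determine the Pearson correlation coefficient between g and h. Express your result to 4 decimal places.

-0.2489

r = Cov(g,h) / (s_g · s_h) = -31.410 / (9.700 × 13.011)
  = -31.410 / 126.2067 ≈ -0.2489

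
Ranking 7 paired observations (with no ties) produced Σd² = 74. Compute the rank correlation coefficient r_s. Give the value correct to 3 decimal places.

-0.321

ρ = 1 − 6Σd² / [n(n²−1)] = 1 − 6×74 / (7×48)
  = 1 − 444/336 = 1 − 1.3214 ≈ -0.321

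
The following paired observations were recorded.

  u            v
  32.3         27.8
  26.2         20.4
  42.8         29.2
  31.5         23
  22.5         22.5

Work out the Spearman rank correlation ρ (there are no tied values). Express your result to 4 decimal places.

Rank u: 4, 2, 5, 3, 1
Rank v: 4, 1, 5, 3, 2
d = rank(u) − rank(v): 0, 1, 0, 0, -1; Σd² = 2
ρ = 1 − 6Σd² / [n(n²−1)] = 1 − 6×2 / (5×24) = 1 − 12/120 ≈ 0.9000

0.9000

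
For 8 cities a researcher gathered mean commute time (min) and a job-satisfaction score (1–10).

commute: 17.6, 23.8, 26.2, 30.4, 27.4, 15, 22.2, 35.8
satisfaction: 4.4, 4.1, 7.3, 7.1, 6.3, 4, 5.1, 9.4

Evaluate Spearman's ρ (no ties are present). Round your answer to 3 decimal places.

0.857

Rank commute: 2, 4, 5, 7, 6, 1, 3, 8
Rank satisfaction: 3, 2, 7, 6, 5, 1, 4, 8
d = rank(commute) − rank(satisfaction): -1, 2, -2, 1, 1, 0, -1, 0; Σd² = 12
ρ = 1 − 6Σd² / [n(n²−1)] = 1 − 6×12 / (8×63) = 1 − 72/504 ≈ 0.857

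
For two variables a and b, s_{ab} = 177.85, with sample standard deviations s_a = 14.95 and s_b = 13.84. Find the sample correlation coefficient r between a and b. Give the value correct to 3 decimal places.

0.860

r = Cov(a,b) / (s_a · s_b) = 177.85 / (14.95 × 13.84)
  = 177.85 / 206.9080 ≈ 0.860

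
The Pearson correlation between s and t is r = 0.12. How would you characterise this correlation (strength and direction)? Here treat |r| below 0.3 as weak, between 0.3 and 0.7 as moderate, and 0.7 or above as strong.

r = 0.12 > 0 so the relationship is positive.
|r| = 0.12, which falls in the weak range.

weak positive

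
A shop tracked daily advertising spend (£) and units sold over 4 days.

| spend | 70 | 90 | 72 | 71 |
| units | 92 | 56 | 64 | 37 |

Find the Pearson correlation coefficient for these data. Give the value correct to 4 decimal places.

-0.2246

n = 4, Σx = 303, Σy = 249, Σx² = 23225, Σy² = 17065, Σxy = 18715
nΣxy − ΣxΣy = 74860 − 75447 = -587
nΣx² − (Σx)² = 92900 − 91809 = 1091; nΣy² − (Σy)² = 68260 − 62001 = 6259
r = -587 / √(1091 × 6259) = -587 / 2613.1531 ≈ -0.2246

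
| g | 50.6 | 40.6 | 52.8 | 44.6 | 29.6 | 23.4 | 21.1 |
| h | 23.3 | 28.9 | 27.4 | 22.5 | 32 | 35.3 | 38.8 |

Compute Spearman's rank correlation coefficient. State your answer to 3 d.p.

-0.857

Rank g: 6, 4, 7, 5, 3, 2, 1
Rank h: 2, 4, 3, 1, 5, 6, 7
d = rank(g) − rank(h): 4, 0, 4, 4, -2, -4, -6; Σd² = 104
ρ = 1 − 6Σd² / [n(n²−1)] = 1 − 6×104 / (7×48) = 1 − 624/336 ≈ -0.857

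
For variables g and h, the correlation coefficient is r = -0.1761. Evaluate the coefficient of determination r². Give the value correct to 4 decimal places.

r² = (-0.1761)² = 0.0310

0.0310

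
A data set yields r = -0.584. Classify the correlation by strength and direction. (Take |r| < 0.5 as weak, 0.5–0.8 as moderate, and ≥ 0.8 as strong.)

moderate negative

r = -0.584 < 0 so the relationship is negative.
|r| = 0.584, which falls in the moderate range.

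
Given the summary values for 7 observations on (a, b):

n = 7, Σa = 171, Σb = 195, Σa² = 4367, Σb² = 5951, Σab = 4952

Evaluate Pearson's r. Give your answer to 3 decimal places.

r = (nΣab − ΣaΣb) / √[(nΣa² − (Σa)²)(nΣb² − (Σb)²)]
Numerator: 7×4952 − 171×195 = 1319
Denominator: √[(30569 − 29241)(41657 − 38025)] = √[1328 × 3632] = 2196.2004
r = 1319 / 2196.2004 ≈ 0.601

0.601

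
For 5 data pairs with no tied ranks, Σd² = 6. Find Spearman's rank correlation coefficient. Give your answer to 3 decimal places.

ρ = 1 − 6Σd² / [n(n²−1)] = 1 − 6×6 / (5×24)
  = 1 − 36/120 = 1 − 0.3000 ≈ 0.700

0.700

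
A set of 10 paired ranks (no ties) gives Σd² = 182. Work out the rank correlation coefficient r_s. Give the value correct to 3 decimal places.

ρ = 1 − 6Σd² / [n(n²−1)] = 1 − 6×182 / (10×99)
  = 1 − 1092/990 = 1 − 1.1030 ≈ -0.103

-0.103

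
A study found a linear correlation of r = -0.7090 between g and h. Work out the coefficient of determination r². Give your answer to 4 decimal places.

r² = (-0.7090)² = 0.5027

0.5027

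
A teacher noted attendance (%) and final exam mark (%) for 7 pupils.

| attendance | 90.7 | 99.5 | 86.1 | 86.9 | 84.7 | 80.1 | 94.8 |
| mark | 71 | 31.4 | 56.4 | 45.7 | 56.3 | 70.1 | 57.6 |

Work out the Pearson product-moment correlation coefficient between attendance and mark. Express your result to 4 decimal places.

n = 7, Σx = 622.8, Σy = 388.5, Σx² = 55668.7, Σy² = 22697.87, Σxy = 34235.47
nΣxy − ΣxΣy = 239648.29 − 241957.8 = -2309.51
nΣx² − (Σx)² = 389680.9 − 387879.84 = 1801.06; nΣy² − (Σy)² = 158885.09 − 150932.25 = 7952.84
r = -2309.51 / √(1801.06 × 7952.84) = -2309.51 / 3784.6456 ≈ -0.6102

-0.6102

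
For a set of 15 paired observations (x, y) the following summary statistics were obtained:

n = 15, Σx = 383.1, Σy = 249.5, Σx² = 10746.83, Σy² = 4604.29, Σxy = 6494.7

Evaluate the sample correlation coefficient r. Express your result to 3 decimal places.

0.185

r = (nΣxy − ΣxΣy) / √[(nΣx² − (Σx)²)(nΣy² − (Σy)²)]
Numerator: 15×6494.7 − 383.1×249.5 = 1837.05
Denominator: √[(161202.45 − 146765.61)(69064.35 − 62250.25)] = √[14436.84 × 6814.1] = 9918.3704
r = 1837.05 / 9918.3704 ≈ 0.185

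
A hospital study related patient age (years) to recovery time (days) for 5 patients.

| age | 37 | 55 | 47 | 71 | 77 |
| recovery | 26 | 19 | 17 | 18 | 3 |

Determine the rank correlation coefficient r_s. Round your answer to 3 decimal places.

-0.700

Rank age: 1, 3, 2, 4, 5
Rank recovery: 5, 4, 2, 3, 1
d = rank(age) − rank(recovery): -4, -1, 0, 1, 4; Σd² = 34
ρ = 1 − 6Σd² / [n(n²−1)] = 1 − 6×34 / (5×24) = 1 − 204/120 ≈ -0.700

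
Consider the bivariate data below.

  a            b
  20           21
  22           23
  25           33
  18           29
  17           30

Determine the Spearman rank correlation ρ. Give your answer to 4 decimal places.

0.1000

Rank a: 3, 4, 5, 2, 1
Rank b: 1, 2, 5, 3, 4
d = rank(a) − rank(b): 2, 2, 0, -1, -3; Σd² = 18
ρ = 1 − 6Σd² / [n(n²−1)] = 1 − 6×18 / (5×24) = 1 − 108/120 ≈ 0.1000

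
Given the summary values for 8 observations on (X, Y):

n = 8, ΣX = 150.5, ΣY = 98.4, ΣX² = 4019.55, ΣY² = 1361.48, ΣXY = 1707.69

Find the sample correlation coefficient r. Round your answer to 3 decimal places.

-0.338

r = (nΣXY − ΣXΣY) / √[(nΣX² − (ΣX)²)(nΣY² − (ΣY)²)]
Numerator: 8×1707.69 − 150.5×98.4 = -1147.68
Denominator: √[(32156.4 − 22650.25)(10891.84 − 9682.56)] = √[9506.15 × 1209.28] = 3390.5158
r = -1147.68 / 3390.5158 ≈ -0.338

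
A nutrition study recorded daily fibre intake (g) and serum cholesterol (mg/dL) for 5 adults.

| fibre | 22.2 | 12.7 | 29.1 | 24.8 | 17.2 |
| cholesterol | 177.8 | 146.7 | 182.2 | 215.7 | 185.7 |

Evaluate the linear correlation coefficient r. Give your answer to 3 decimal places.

n = 5, Σx = 106, Σy = 908.1, Σx² = 2411.82, Σy² = 167341.55, Σxy = 19655.67
nΣxy − ΣxΣy = 98278.35 − 96258.6 = 2019.75
nΣx² − (Σx)² = 12059.1 − 11236 = 823.1; nΣy² − (Σy)² = 836707.75 − 824645.61 = 12062.14
r = 2019.75 / √(823.1 × 12062.14) = 2019.75 / 3150.9280 ≈ 0.641

0.641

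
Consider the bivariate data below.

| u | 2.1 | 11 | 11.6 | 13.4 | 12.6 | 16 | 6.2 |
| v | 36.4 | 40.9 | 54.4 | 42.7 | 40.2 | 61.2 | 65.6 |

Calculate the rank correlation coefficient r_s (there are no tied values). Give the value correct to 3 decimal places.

0.286

Rank u: 1, 3, 4, 6, 5, 7, 2
Rank v: 1, 3, 5, 4, 2, 6, 7
d = rank(u) − rank(v): 0, 0, -1, 2, 3, 1, -5; Σd² = 40
ρ = 1 − 6Σd² / [n(n²−1)] = 1 − 6×40 / (7×48) = 1 − 240/336 ≈ 0.286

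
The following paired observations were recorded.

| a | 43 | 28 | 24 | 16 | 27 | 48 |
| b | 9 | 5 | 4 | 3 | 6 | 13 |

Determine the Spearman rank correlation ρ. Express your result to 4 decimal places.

0.9429

Rank a: 5, 4, 2, 1, 3, 6
Rank b: 5, 3, 2, 1, 4, 6
d = rank(a) − rank(b): 0, 1, 0, 0, -1, 0; Σd² = 2
ρ = 1 − 6Σd² / [n(n²−1)] = 1 − 6×2 / (6×35) = 1 − 12/210 ≈ 0.9429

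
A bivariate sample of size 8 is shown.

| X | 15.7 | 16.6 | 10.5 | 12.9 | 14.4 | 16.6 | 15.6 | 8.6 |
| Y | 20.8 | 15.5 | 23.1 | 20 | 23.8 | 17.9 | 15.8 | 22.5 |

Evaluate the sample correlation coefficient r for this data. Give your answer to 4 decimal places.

n = 8, ΣX = 110.9, ΣY = 159.4, ΣX² = 1598.95, ΣY² = 3249.24, ΣXY = 2164.25
nΣXY − ΣXΣY = 17314 − 17677.46 = -363.46
nΣX² − (ΣX)² = 12791.6 − 12298.81 = 492.79; nΣY² − (ΣY)² = 25993.92 − 25408.36 = 585.56
r = -363.46 / √(492.79 × 585.56) = -363.46 / 537.1761 ≈ -0.6766

-0.6766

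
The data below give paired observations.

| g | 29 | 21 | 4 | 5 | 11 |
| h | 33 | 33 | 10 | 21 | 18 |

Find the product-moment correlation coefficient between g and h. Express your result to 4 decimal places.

n = 5, Σg = 70, Σh = 115, Σg² = 1444, Σh² = 3043, Σgh = 1993
nΣgh − ΣgΣh = 9965 − 8050 = 1915
nΣg² − (Σg)² = 7220 − 4900 = 2320; nΣh² − (Σh)² = 15215 − 13225 = 1990
r = 1915 / √(2320 × 1990) = 1915 / 2148.6740 ≈ 0.8912

0.8912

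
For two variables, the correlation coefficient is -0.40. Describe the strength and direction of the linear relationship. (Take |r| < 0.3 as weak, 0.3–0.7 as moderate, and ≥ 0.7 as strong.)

moderate negative

r = -0.40 < 0 so the relationship is negative.
|r| = 0.40, which falls in the moderate range.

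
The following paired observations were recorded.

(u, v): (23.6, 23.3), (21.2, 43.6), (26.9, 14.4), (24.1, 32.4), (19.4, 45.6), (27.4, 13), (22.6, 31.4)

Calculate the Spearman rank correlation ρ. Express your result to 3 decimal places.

-0.893

Rank u: 4, 2, 6, 5, 1, 7, 3
Rank v: 3, 6, 2, 5, 7, 1, 4
d = rank(u) − rank(v): 1, -4, 4, 0, -6, 6, -1; Σd² = 106
ρ = 1 − 6Σd² / [n(n²−1)] = 1 − 6×106 / (7×48) = 1 − 636/336 ≈ -0.893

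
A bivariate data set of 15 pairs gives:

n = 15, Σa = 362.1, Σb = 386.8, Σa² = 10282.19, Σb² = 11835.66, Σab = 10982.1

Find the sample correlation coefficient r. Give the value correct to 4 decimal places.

0.9711

r = (nΣab − ΣaΣb) / √[(nΣa² − (Σa)²)(nΣb² − (Σb)²)]
Numerator: 15×10982.1 − 362.1×386.8 = 24671.22
Denominator: √[(154232.85 − 131116.41)(177534.9 − 149614.24)] = √[23116.44 × 27920.66] = 25405.2408
r = 24671.22 / 25405.2408 ≈ 0.9711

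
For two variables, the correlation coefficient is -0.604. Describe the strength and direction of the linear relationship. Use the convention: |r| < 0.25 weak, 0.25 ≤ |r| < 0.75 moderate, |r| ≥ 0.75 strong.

moderate negative

r = -0.604 < 0 so the relationship is negative.
|r| = 0.604, which falls in the moderate range.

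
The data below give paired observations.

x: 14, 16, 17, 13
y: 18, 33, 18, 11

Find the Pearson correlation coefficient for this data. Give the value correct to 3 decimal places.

0.571

n = 4, Σx = 60, Σy = 80, Σx² = 910, Σy² = 1858, Σxy = 1229
nΣxy − ΣxΣy = 4916 − 4800 = 116
nΣx² − (Σx)² = 3640 − 3600 = 40; nΣy² − (Σy)² = 7432 − 6400 = 1032
r = 116 / √(40 × 1032) = 116 / 203.1748 ≈ 0.571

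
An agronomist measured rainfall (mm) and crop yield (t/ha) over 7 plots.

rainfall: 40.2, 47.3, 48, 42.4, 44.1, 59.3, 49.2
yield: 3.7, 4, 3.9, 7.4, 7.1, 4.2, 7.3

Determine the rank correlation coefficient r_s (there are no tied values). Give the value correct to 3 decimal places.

0.143

Rank rainfall: 1, 4, 5, 2, 3, 7, 6
Rank yield: 1, 3, 2, 7, 5, 4, 6
d = rank(rainfall) − rank(yield): 0, 1, 3, -5, -2, 3, 0; Σd² = 48
ρ = 1 − 6Σd² / [n(n²−1)] = 1 − 6×48 / (7×48) = 1 − 288/336 ≈ 0.143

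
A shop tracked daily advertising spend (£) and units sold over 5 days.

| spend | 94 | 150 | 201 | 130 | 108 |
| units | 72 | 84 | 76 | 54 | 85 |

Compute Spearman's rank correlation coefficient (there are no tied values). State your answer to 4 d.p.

Rank spend: 1, 4, 5, 3, 2
Rank units: 2, 4, 3, 1, 5
d = rank(spend) − rank(units): -1, 0, 2, 2, -3; Σd² = 18
ρ = 1 − 6Σd² / [n(n²−1)] = 1 − 6×18 / (5×24) = 1 − 108/120 ≈ 0.1000

0.1000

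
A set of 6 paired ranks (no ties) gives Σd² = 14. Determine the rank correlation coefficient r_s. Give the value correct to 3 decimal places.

ρ = 1 − 6Σd² / [n(n²−1)] = 1 − 6×14 / (6×35)
  = 1 − 84/210 = 1 − 0.4000 ≈ 0.600

0.600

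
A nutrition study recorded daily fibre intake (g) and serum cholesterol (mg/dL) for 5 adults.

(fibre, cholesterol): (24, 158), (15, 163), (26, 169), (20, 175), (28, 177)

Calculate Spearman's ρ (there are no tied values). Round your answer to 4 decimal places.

0.5000

Rank fibre: 3, 1, 4, 2, 5
Rank cholesterol: 1, 2, 3, 4, 5
d = rank(fibre) − rank(cholesterol): 2, -1, 1, -2, 0; Σd² = 10
ρ = 1 − 6Σd² / [n(n²−1)] = 1 − 6×10 / (5×24) = 1 − 60/120 ≈ 0.5000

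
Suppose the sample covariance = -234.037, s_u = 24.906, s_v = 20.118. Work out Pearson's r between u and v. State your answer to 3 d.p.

r = Cov(u,v) / (s_u · s_v) = -234.037 / (24.906 × 20.118)
  = -234.037 / 501.0589 ≈ -0.467

-0.467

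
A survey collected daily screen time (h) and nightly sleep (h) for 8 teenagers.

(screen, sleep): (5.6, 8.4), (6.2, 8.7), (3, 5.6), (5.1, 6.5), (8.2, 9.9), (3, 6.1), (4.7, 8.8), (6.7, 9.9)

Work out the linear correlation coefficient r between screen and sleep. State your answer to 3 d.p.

0.880

n = 8, Σx = 42.5, Σy = 63.9, Σx² = 248.03, Σy² = 530.53, Σxy = 358.1
nΣxy − ΣxΣy = 2864.8 − 2715.75 = 149.05
nΣx² − (Σx)² = 1984.24 − 1806.25 = 177.99; nΣy² − (Σy)² = 4244.24 − 4083.21 = 161.03
r = 149.05 / √(177.99 × 161.03) = 149.05 / 169.2978 ≈ 0.880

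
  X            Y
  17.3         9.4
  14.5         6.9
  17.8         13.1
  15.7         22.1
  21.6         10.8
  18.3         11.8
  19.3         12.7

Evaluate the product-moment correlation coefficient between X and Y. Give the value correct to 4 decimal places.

n = 7, ΣX = 124.5, ΣY = 86.8, ΣX² = 2246.81, ΣY² = 1213.16, ΣXY = 1537.15
nΣXY − ΣXΣY = 10760.05 − 10806.6 = -46.55
nΣX² − (ΣX)² = 15727.67 − 15500.25 = 227.42; nΣY² − (ΣY)² = 8492.12 − 7534.24 = 957.88
r = -46.55 / √(227.42 × 957.88) = -46.55 / 466.7345 ≈ -0.0997

-0.0997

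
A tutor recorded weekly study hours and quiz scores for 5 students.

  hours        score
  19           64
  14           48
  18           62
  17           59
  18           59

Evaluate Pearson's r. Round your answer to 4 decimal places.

n = 5, Σx = 86, Σy = 292, Σx² = 1494, Σy² = 17206, Σxy = 5069
nΣxy − ΣxΣy = 25345 − 25112 = 233
nΣx² − (Σx)² = 7470 − 7396 = 74; nΣy² − (Σy)² = 86030 − 85264 = 766
r = 233 / √(74 × 766) = 233 / 238.0840 ≈ 0.9786

0.9786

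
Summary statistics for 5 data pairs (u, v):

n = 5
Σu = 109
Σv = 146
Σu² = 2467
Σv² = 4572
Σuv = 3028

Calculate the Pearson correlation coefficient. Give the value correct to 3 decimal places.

-0.924

r = (nΣuv − ΣuΣv) / √[(nΣu² − (Σu)²)(nΣv² − (Σv)²)]
Numerator: 5×3028 − 109×146 = -774
Denominator: √[(12335 − 11881)(22860 − 21316)] = √[454 × 1544] = 837.2431
r = -774 / 837.2431 ≈ -0.924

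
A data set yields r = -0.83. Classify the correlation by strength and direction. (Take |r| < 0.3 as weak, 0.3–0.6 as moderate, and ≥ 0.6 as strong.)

strong negative

r = -0.83 < 0 so the relationship is negative.
|r| = 0.83, which falls in the strong range.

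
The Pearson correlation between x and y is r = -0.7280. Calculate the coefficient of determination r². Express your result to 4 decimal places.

r² = (-0.7280)² = 0.5300

0.5300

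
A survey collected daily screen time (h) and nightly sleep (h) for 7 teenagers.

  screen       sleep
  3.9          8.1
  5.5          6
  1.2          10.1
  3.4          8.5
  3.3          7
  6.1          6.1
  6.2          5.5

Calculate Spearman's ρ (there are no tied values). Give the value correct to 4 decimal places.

Rank screen: 4, 5, 1, 3, 2, 6, 7
Rank sleep: 5, 2, 7, 6, 4, 3, 1
d = rank(screen) − rank(sleep): -1, 3, -6, -3, -2, 3, 6; Σd² = 104
ρ = 1 − 6Σd² / [n(n²−1)] = 1 − 6×104 / (7×48) = 1 − 624/336 ≈ -0.8571

-0.8571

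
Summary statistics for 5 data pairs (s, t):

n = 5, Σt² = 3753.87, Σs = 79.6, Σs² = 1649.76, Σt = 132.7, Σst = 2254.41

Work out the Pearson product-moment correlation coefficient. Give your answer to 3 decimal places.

0.476

r = (nΣst − ΣsΣt) / √[(nΣs² − (Σs)²)(nΣt² − (Σt)²)]
Numerator: 5×2254.41 − 79.6×132.7 = 709.13
Denominator: √[(8248.8 − 6336.16)(18769.35 − 17609.29)] = √[1912.64 × 1160.06] = 1489.5560
r = 709.13 / 1489.5560 ≈ 0.476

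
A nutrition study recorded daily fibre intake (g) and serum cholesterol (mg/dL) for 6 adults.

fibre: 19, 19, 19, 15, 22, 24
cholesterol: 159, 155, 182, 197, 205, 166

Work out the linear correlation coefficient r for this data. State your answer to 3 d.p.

-0.165

n = 6, Σx = 118, Σy = 1064, Σx² = 2368, Σy² = 190820, Σxy = 20873
nΣxy − ΣxΣy = 125238 − 125552 = -314
nΣx² − (Σx)² = 14208 − 13924 = 284; nΣy² − (Σy)² = 1144920 − 1132096 = 12824
r = -314 / √(284 × 12824) = -314 / 1908.4067 ≈ -0.165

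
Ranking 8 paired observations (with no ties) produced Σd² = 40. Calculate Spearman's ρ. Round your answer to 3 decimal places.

0.524

ρ = 1 − 6Σd² / [n(n²−1)] = 1 − 6×40 / (8×63)
  = 1 − 240/504 = 1 − 0.4762 ≈ 0.524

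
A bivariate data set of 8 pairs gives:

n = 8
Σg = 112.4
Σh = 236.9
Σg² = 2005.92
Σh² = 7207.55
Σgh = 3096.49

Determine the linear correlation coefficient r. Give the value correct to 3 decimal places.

r = (nΣgh − ΣgΣh) / √[(nΣg² − (Σg)²)(nΣh² − (Σh)²)]
Numerator: 8×3096.49 − 112.4×236.9 = -1855.64
Denominator: √[(16047.36 − 12633.76)(57660.4 − 56121.61)] = √[3413.6 × 1538.79] = 2291.9017
r = -1855.64 / 2291.9017 ≈ -0.810

-0.810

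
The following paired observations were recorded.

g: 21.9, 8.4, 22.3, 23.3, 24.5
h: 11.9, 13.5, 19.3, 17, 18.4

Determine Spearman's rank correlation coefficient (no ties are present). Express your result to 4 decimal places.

0.6000

Rank g: 2, 1, 3, 4, 5
Rank h: 1, 2, 5, 3, 4
d = rank(g) − rank(h): 1, -1, -2, 1, 1; Σd² = 8
ρ = 1 − 6Σd² / [n(n²−1)] = 1 − 6×8 / (5×24) = 1 − 48/120 ≈ 0.6000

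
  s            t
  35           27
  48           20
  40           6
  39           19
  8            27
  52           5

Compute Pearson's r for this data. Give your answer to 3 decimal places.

n = 6, Σs = 222, Σt = 104, Σs² = 9418, Σt² = 2280, Σst = 3362
nΣst − ΣsΣt = 20172 − 23088 = -2916
nΣs² − (Σs)² = 56508 − 49284 = 7224; nΣt² − (Σt)² = 13680 − 10816 = 2864
r = -2916 / √(7224 × 2864) = -2916 / 4548.5752 ≈ -0.641

-0.641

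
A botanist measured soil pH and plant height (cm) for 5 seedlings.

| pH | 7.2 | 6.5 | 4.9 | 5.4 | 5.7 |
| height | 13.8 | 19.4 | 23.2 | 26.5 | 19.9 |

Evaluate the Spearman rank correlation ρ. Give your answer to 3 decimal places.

-0.900

Rank pH: 5, 4, 1, 2, 3
Rank height: 1, 2, 4, 5, 3
d = rank(pH) − rank(height): 4, 2, -3, -3, 0; Σd² = 38
ρ = 1 − 6Σd² / [n(n²−1)] = 1 − 6×38 / (5×24) = 1 − 228/120 ≈ -0.900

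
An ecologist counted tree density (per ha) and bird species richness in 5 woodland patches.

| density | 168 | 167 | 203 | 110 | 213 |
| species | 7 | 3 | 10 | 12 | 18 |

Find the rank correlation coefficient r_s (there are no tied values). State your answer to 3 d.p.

Rank density: 3, 2, 4, 1, 5
Rank species: 2, 1, 3, 4, 5
d = rank(density) − rank(species): 1, 1, 1, -3, 0; Σd² = 12
ρ = 1 − 6Σd² / [n(n²−1)] = 1 − 6×12 / (5×24) = 1 − 72/120 ≈ 0.400

0.400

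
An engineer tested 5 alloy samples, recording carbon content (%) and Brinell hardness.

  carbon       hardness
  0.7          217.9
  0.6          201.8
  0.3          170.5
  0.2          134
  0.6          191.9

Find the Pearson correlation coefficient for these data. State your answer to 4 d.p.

n = 5, Σx = 2.4, Σy = 916.1, Σx² = 1.34, Σy² = 172055.51, Σxy = 466.7
nΣxy − ΣxΣy = 2333.5 − 2198.64 = 134.86
nΣx² − (Σx)² = 6.7 − 5.76 = 0.94; nΣy² − (Σy)² = 860277.55 − 839239.21 = 21038.34
r = 134.86 / √(0.94 × 21038.34) = 134.86 / 140.6273 ≈ 0.9590

0.9590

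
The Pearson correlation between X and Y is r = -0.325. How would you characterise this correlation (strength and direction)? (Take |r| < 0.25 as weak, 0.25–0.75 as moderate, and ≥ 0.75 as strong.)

r = -0.325 < 0 so the relationship is negative.
|r| = 0.325, which falls in the moderate range.

moderate negative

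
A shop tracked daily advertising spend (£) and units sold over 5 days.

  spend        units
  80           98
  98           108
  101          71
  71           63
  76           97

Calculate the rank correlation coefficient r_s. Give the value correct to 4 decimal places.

Rank spend: 3, 4, 5, 1, 2
Rank units: 4, 5, 2, 1, 3
d = rank(spend) − rank(units): -1, -1, 3, 0, -1; Σd² = 12
ρ = 1 − 6Σd² / [n(n²−1)] = 1 − 6×12 / (5×24) = 1 − 72/120 ≈ 0.4000

0.4000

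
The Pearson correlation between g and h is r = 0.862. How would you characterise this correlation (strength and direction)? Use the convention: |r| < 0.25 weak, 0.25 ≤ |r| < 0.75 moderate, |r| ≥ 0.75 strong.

r = 0.862 > 0 so the relationship is positive.
|r| = 0.862, which falls in the strong range.

strong positive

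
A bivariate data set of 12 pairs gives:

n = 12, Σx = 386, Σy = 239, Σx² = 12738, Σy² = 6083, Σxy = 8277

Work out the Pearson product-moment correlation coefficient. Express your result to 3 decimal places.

0.903

r = (nΣxy − ΣxΣy) / √[(nΣx² − (Σx)²)(nΣy² − (Σy)²)]
Numerator: 12×8277 − 386×239 = 7070
Denominator: √[(152856 − 148996)(72996 − 57121)] = √[3860 × 15875] = 7827.9946
r = 7070 / 7827.9946 ≈ 0.903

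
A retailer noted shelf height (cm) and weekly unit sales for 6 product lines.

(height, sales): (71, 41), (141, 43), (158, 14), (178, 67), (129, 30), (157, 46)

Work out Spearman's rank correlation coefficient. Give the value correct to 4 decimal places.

0.3714

Rank height: 1, 3, 5, 6, 2, 4
Rank sales: 3, 4, 1, 6, 2, 5
d = rank(height) − rank(sales): -2, -1, 4, 0, 0, -1; Σd² = 22
ρ = 1 − 6Σd² / [n(n²−1)] = 1 − 6×22 / (6×35) = 1 − 132/210 ≈ 0.3714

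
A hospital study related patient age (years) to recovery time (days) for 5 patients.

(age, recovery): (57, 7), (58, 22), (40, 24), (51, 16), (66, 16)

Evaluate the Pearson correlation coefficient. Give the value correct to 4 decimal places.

-0.4565

n = 5, Σx = 272, Σy = 85, Σx² = 15170, Σy² = 1621, Σxy = 4507
nΣxy − ΣxΣy = 22535 − 23120 = -585
nΣx² − (Σx)² = 75850 − 73984 = 1866; nΣy² − (Σy)² = 8105 − 7225 = 880
r = -585 / √(1866 × 880) = -585 / 1281.4367 ≈ -0.4565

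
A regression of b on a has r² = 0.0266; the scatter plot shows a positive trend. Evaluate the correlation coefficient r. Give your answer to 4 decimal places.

|r| = √0.0266 = 0.1631
The association is positive, so r = 0.1631.

0.1631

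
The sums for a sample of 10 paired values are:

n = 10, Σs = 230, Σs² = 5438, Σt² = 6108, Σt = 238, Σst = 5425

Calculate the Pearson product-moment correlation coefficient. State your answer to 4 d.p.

r = (nΣst − ΣsΣt) / √[(nΣs² − (Σs)²)(nΣt² − (Σt)²)]
Numerator: 10×5425 − 230×238 = -490
Denominator: √[(54380 − 52900)(61080 − 56644)] = √[1480 × 4436] = 2562.2802
r = -490 / 2562.2802 ≈ -0.1912

-0.1912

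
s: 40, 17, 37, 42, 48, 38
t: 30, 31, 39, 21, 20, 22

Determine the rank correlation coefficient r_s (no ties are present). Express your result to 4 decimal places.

-0.8857

Rank s: 4, 1, 2, 5, 6, 3
Rank t: 4, 5, 6, 2, 1, 3
d = rank(s) − rank(t): 0, -4, -4, 3, 5, 0; Σd² = 66
ρ = 1 − 6Σd² / [n(n²−1)] = 1 − 6×66 / (6×35) = 1 − 396/210 ≈ -0.8857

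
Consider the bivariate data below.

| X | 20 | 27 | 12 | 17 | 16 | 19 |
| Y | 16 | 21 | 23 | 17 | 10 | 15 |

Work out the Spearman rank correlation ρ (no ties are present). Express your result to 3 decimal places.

Rank X: 5, 6, 1, 3, 2, 4
Rank Y: 3, 5, 6, 4, 1, 2
d = rank(X) − rank(Y): 2, 1, -5, -1, 1, 2; Σd² = 36
ρ = 1 − 6Σd² / [n(n²−1)] = 1 − 6×36 / (6×35) = 1 − 216/210 ≈ -0.029

-0.029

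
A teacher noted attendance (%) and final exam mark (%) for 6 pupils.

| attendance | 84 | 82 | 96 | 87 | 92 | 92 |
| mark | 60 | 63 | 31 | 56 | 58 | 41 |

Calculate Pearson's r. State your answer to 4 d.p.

n = 6, Σx = 533, Σy = 309, Σx² = 47493, Σy² = 16711, Σxy = 27162
nΣxy − ΣxΣy = 162972 − 164697 = -1725
nΣx² − (Σx)² = 284958 − 284089 = 869; nΣy² − (Σy)² = 100266 − 95481 = 4785
r = -1725 / √(869 × 4785) = -1725 / 2039.1579 ≈ -0.8459

-0.8459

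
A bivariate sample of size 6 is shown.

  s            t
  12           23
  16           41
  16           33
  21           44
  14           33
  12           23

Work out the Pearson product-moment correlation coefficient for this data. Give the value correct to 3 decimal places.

0.907

n = 6, Σs = 91, Σt = 197, Σs² = 1437, Σt² = 6853, Σst = 3122
nΣst − ΣsΣt = 18732 − 17927 = 805
nΣs² − (Σs)² = 8622 − 8281 = 341; nΣt² − (Σt)² = 41118 − 38809 = 2309
r = 805 / √(341 × 2309) = 805 / 887.3382 ≈ 0.907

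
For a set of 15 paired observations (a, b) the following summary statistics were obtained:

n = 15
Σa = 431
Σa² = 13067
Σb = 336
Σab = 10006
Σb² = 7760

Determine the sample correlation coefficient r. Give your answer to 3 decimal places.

0.880

r = (nΣab − ΣaΣb) / √[(nΣa² − (Σa)²)(nΣb² − (Σb)²)]
Numerator: 15×10006 − 431×336 = 5274
Denominator: √[(196005 − 185761)(116400 − 112896)] = √[10244 × 3504] = 5991.2416
r = 5274 / 5991.2416 ≈ 0.880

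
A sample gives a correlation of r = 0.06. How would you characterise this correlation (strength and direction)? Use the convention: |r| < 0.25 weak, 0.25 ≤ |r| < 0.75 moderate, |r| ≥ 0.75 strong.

r = 0.06 > 0 so the relationship is positive.
|r| = 0.06, which falls in the weak range.

weak positive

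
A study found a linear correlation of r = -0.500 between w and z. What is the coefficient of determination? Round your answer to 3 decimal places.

r² = (-0.500)² = 0.250

0.250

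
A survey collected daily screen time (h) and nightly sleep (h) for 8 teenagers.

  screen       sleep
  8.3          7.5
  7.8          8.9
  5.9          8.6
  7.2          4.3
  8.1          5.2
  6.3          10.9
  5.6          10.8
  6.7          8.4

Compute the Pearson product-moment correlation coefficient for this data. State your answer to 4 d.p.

-0.6170

n = 8, Σx = 55.9, Σy = 64.6, Σx² = 397.93, Σy² = 560.96, Σxy = 440.92
nΣxy − ΣxΣy = 3527.36 − 3611.14 = -83.78
nΣx² − (Σx)² = 3183.44 − 3124.81 = 58.63; nΣy² − (Σy)² = 4487.68 − 4173.16 = 314.52
r = -83.78 / √(58.63 × 314.52) = -83.78 / 135.7951 ≈ -0.6170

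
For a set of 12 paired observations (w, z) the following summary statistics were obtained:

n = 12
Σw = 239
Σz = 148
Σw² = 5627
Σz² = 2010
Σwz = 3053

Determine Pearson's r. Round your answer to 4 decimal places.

r = (nΣwz − ΣwΣz) / √[(nΣw² − (Σw)²)(nΣz² − (Σz)²)]
Numerator: 12×3053 − 239×148 = 1264
Denominator: √[(67524 − 57121)(24120 − 21904)] = √[10403 × 2216] = 4801.3590
r = 1264 / 4801.3590 ≈ 0.2633

0.2633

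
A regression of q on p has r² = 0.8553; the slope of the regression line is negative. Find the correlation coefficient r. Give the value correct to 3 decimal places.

-0.925

|r| = √0.8553 = 0.925
The association is negative, so r = −0.925.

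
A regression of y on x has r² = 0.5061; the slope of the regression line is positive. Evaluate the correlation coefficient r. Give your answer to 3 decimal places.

0.711

|r| = √0.5061 = 0.711
The association is positive, so r = 0.711.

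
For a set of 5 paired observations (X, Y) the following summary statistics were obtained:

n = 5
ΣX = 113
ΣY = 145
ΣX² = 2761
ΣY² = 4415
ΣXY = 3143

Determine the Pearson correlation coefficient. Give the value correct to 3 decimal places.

-0.642

r = (nΣXY − ΣXΣY) / √[(nΣX² − (ΣX)²)(nΣY² − (ΣY)²)]
Numerator: 5×3143 − 113×145 = -670
Denominator: √[(13805 − 12769)(22075 − 21025)] = √[1036 × 1050] = 1042.9765
r = -670 / 1042.9765 ≈ -0.642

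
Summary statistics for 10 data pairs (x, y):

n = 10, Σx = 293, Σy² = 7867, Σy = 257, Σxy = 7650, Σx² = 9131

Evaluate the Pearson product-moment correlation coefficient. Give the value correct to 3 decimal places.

0.144

r = (nΣxy − ΣxΣy) / √[(nΣx² − (Σx)²)(nΣy² − (Σy)²)]
Numerator: 10×7650 − 293×257 = 1199
Denominator: √[(91310 − 85849)(78670 − 66049)] = √[5461 × 12621] = 8302.0046
r = 1199 / 8302.0046 ≈ 0.144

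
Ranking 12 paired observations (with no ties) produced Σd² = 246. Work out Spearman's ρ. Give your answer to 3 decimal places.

ρ = 1 − 6Σd² / [n(n²−1)] = 1 − 6×246 / (12×143)
  = 1 − 1476/1716 = 1 − 0.8601 ≈ 0.140

0.140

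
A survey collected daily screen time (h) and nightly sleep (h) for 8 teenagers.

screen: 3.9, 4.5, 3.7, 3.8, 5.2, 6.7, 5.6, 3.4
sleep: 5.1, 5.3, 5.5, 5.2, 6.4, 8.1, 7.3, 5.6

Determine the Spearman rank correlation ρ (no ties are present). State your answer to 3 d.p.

0.595

Rank screen: 4, 5, 2, 3, 6, 8, 7, 1
Rank sleep: 1, 3, 4, 2, 6, 8, 7, 5
d = rank(screen) − rank(sleep): 3, 2, -2, 1, 0, 0, 0, -4; Σd² = 34
ρ = 1 − 6Σd² / [n(n²−1)] = 1 − 6×34 / (8×63) = 1 − 204/504 ≈ 0.595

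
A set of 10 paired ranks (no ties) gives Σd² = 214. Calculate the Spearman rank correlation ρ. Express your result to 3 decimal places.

ρ = 1 − 6Σd² / [n(n²−1)] = 1 − 6×214 / (10×99)
  = 1 − 1284/990 = 1 − 1.2970 ≈ -0.297

-0.297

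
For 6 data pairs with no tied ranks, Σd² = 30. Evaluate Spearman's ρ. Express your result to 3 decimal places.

0.143

ρ = 1 − 6Σd² / [n(n²−1)] = 1 − 6×30 / (6×35)
  = 1 − 180/210 = 1 − 0.8571 ≈ 0.143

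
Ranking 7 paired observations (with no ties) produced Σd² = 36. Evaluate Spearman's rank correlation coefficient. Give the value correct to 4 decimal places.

0.3571

ρ = 1 − 6Σd² / [n(n²−1)] = 1 − 6×36 / (7×48)
  = 1 − 216/336 = 1 − 0.64286 ≈ 0.3571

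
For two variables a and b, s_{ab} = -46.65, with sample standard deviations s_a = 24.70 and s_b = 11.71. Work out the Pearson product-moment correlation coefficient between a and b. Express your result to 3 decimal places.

-0.161

r = Cov(a,b) / (s_a · s_b) = -46.65 / (24.70 × 11.71)
  = -46.65 / 289.2370 ≈ -0.161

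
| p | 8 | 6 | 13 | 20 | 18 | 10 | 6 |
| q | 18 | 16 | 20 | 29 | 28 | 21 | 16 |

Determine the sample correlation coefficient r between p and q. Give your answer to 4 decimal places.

n = 7, Σp = 81, Σq = 148, Σp² = 1129, Σq² = 3302, Σpq = 1890
nΣpq − ΣpΣq = 13230 − 11988 = 1242
nΣp² − (Σp)² = 7903 − 6561 = 1342; nΣq² − (Σq)² = 23114 − 21904 = 1210
r = 1242 / √(1342 × 1210) = 1242 / 1274.2920 ≈ 0.9747

0.9747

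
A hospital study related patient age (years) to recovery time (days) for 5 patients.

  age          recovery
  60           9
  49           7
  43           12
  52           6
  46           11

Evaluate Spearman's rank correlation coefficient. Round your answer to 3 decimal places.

Rank age: 5, 3, 1, 4, 2
Rank recovery: 3, 2, 5, 1, 4
d = rank(age) − rank(recovery): 2, 1, -4, 3, -2; Σd² = 34
ρ = 1 − 6Σd² / [n(n²−1)] = 1 − 6×34 / (5×24) = 1 − 204/120 ≈ -0.700

-0.700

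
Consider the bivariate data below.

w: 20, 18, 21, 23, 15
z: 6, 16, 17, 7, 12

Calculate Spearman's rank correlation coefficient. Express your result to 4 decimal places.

Rank w: 3, 2, 4, 5, 1
Rank z: 1, 4, 5, 2, 3
d = rank(w) − rank(z): 2, -2, -1, 3, -2; Σd² = 22
ρ = 1 − 6Σd² / [n(n²−1)] = 1 − 6×22 / (5×24) = 1 − 132/120 ≈ -0.1000

-0.1000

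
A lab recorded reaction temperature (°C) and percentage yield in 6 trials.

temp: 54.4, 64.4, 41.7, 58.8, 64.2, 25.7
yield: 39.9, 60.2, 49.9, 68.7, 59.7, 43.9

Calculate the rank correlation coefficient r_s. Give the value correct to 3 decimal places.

Rank temp: 3, 6, 2, 4, 5, 1
Rank yield: 1, 5, 3, 6, 4, 2
d = rank(temp) − rank(yield): 2, 1, -1, -2, 1, -1; Σd² = 12
ρ = 1 − 6Σd² / [n(n²−1)] = 1 − 6×12 / (6×35) = 1 − 72/210 ≈ 0.657

0.657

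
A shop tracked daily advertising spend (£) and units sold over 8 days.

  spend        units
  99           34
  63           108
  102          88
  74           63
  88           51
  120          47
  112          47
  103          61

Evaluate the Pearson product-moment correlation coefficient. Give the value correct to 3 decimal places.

n = 8, Σx = 761, Σy = 499, Σx² = 74947, Σy² = 35273, Σxy = 45483
nΣxy − ΣxΣy = 363864 − 379739 = -15875
nΣx² − (Σx)² = 599576 − 579121 = 20455; nΣy² − (Σy)² = 282184 − 249001 = 33183
r = -15875 / √(20455 × 33183) = -15875 / 26052.9896 ≈ -0.609

-0.609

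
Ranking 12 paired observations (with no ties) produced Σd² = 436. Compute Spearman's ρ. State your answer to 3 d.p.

ρ = 1 − 6Σd² / [n(n²−1)] = 1 − 6×436 / (12×143)
  = 1 − 2616/1716 = 1 − 1.5245 ≈ -0.524

-0.524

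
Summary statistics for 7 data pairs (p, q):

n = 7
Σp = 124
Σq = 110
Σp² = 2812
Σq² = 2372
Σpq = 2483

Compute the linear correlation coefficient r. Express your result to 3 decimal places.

0.849

r = (nΣpq − ΣpΣq) / √[(nΣp² − (Σp)²)(nΣq² − (Σq)²)]
Numerator: 7×2483 − 124×110 = 3741
Denominator: √[(19684 − 15376)(16604 − 12100)] = √[4308 × 4504] = 4404.9100
r = 3741 / 4404.9100 ≈ 0.849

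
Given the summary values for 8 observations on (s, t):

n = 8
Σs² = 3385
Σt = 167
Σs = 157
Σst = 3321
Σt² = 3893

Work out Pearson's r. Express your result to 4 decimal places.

0.1241

r = (nΣst − ΣsΣt) / √[(nΣs² − (Σs)²)(nΣt² − (Σt)²)]
Numerator: 8×3321 − 157×167 = 349
Denominator: √[(27080 − 24649)(31144 − 27889)] = √[2431 × 3255] = 2812.9886
r = 349 / 2812.9886 ≈ 0.1241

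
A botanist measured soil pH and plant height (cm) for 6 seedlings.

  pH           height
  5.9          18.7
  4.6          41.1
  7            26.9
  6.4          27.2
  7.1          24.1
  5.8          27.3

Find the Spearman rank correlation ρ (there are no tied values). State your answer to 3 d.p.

-0.657

Rank pH: 3, 1, 5, 4, 6, 2
Rank height: 1, 6, 3, 4, 2, 5
d = rank(pH) − rank(height): 2, -5, 2, 0, 4, -3; Σd² = 58
ρ = 1 − 6Σd² / [n(n²−1)] = 1 − 6×58 / (6×35) = 1 − 348/210 ≈ -0.657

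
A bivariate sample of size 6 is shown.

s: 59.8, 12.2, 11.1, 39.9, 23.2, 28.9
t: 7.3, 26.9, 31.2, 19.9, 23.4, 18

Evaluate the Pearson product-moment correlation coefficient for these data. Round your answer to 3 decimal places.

n = 6, Σs = 175.1, Σt = 126.7, Σs² = 6813.55, Σt² = 3017.91, Σst = 2968.13
nΣst − ΣsΣt = 17808.78 − 22185.17 = -4376.39
nΣs² − (Σs)² = 40881.3 − 30660.01 = 10221.29; nΣt² − (Σt)² = 18107.46 − 16052.89 = 2054.57
r = -4376.39 / √(10221.29 × 2054.57) = -4376.39 / 4582.6145 ≈ -0.955

-0.955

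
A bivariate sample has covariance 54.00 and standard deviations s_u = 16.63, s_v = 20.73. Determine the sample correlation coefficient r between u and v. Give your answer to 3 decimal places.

0.157

r = Cov(u,v) / (s_u · s_v) = 54.00 / (16.63 × 20.73)
  = 54.00 / 344.7399 ≈ 0.157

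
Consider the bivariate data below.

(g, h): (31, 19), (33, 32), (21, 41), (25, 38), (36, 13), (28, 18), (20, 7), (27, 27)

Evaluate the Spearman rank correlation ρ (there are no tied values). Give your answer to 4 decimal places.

Rank g: 6, 7, 2, 3, 8, 5, 1, 4
Rank h: 4, 6, 8, 7, 2, 3, 1, 5
d = rank(g) − rank(h): 2, 1, -6, -4, 6, 2, 0, -1; Σd² = 98
ρ = 1 − 6Σd² / [n(n²−1)] = 1 − 6×98 / (8×63) = 1 − 588/504 ≈ -0.1667

-0.1667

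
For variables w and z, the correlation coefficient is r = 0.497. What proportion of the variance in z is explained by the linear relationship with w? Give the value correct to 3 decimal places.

r² = (0.497)² = 0.247

0.247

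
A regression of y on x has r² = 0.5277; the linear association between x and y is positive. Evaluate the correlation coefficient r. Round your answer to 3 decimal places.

|r| = √0.5277 = 0.726
The association is positive, so r = 0.726.

0.726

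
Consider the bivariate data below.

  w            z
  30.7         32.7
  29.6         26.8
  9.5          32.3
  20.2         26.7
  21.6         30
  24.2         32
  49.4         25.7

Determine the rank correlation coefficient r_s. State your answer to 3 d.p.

-0.214

Rank w: 6, 5, 1, 2, 3, 4, 7
Rank z: 7, 3, 6, 2, 4, 5, 1
d = rank(w) − rank(z): -1, 2, -5, 0, -1, -1, 6; Σd² = 68
ρ = 1 − 6Σd² / [n(n²−1)] = 1 − 6×68 / (7×48) = 1 − 408/336 ≈ -0.214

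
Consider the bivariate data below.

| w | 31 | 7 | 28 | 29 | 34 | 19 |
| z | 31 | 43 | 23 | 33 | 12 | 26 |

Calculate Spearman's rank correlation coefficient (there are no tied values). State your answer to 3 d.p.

Rank w: 5, 1, 3, 4, 6, 2
Rank z: 4, 6, 2, 5, 1, 3
d = rank(w) − rank(z): 1, -5, 1, -1, 5, -1; Σd² = 54
ρ = 1 − 6Σd² / [n(n²−1)] = 1 − 6×54 / (6×35) = 1 − 324/210 ≈ -0.543

-0.543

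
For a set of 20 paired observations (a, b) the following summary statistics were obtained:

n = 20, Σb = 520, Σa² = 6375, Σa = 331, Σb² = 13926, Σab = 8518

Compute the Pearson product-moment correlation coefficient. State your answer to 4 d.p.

-0.1458

r = (nΣab − ΣaΣb) / √[(nΣa² − (Σa)²)(nΣb² − (Σb)²)]
Numerator: 20×8518 − 331×520 = -1760
Denominator: √[(127500 − 109561)(278520 − 270400)] = √[17939 × 8120] = 12069.1624
r = -1760 / 12069.1624 ≈ -0.1458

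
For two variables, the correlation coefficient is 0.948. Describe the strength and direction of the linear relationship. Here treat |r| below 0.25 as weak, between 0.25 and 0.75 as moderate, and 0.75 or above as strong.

strong positive

r = 0.948 > 0 so the relationship is positive.
|r| = 0.948, which falls in the strong range.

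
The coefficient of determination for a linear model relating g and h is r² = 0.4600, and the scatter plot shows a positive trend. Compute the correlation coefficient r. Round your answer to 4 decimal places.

0.6782

|r| = √0.4600 = 0.6782
The association is positive, so r = 0.6782.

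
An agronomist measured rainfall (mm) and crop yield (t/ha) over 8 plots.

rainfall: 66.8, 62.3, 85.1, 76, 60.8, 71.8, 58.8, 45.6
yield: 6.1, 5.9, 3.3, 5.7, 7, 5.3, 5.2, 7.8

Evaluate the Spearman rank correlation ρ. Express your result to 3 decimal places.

Rank rainfall: 5, 4, 8, 7, 3, 6, 2, 1
Rank yield: 6, 5, 1, 4, 7, 3, 2, 8
d = rank(rainfall) − rank(yield): -1, -1, 7, 3, -4, 3, 0, -7; Σd² = 134
ρ = 1 − 6Σd² / [n(n²−1)] = 1 − 6×134 / (8×63) = 1 − 804/504 ≈ -0.595

-0.595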